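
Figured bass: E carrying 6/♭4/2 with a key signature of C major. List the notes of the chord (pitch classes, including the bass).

A second above E in this key is F.
A fourth above E in this key is A, lowered to Ab by the flat.
A sixth above E in this key is C.
Together with the bass E, this spells F minor-major seventh in third inversion.

E, F, Ab, C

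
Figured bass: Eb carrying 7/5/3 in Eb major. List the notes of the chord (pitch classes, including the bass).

A third above Eb in this key is G.
A fifth above Eb in this key is Bb.
A seventh above Eb in this key is D.
Together with the bass Eb, this spells Eb major seventh in root position.

Eb, G, Bb, D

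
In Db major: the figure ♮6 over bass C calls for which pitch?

Counting 5 letter steps above C lands on A; in Db major, that letter is Ab.
The ♮6 figure makes it natural, giving A.

A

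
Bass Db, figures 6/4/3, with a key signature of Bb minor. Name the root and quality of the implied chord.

The figures 6/4/3 indicate a seventh chord in second inversion.
In second inversion the root lies a fourth above the bass: a fourth above Db in Bb minor is Gb.
The chord tones are Db, F, Gb, Bb, giving Gb major seventh.

Gb major seventh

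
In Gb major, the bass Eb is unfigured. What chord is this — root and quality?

Eb minor

An unfigured bass indicates a triad in root position.
In root position the bass is the root, so the root is Eb.
The chord tones are Eb, Gb, Bb, giving Eb minor.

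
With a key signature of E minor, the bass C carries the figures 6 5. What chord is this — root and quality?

A minor seventh

The figures 6 5 indicate a seventh chord in first inversion.
In first inversion the root lies a sixth above the bass: a sixth above C in E minor is A.
The chord tones are C, E, G, A, giving A minor seventh.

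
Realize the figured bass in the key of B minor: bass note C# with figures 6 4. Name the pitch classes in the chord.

C#, F#, A

A fourth above C# in this key is F#.
A sixth above C# in this key is A.
Together with the bass C#, this spells F# minor in second inversion.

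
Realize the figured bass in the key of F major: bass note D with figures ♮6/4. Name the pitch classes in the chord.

A fourth above D in this key is G.
A sixth above D in this key is Bb, made natural (B) by the ♮ figure.
Together with the bass D, this spells G major in second inversion.

D, G, B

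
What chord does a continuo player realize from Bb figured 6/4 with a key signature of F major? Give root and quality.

The figures 6/4 indicate a triad in second inversion.
In second inversion the root lies a fourth above the bass: a fourth above Bb in F major is E.
The chord tones are Bb, E, G, giving E diminished.

E diminished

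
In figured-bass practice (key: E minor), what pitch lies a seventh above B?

A

Counting 6 letter steps above B lands on A; in E minor, that letter is A.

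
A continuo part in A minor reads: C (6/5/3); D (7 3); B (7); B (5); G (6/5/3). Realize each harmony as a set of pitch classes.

C (6/5/3): C, E, G, A.
D (7/5/3): D, F, A, C.
B (7/5/3): B, D, F, A.
B (5/3): B, D, F.
G (6/5/3): G, B, D, E.

C, E, G, A | D, F, A, C | B, D, F, A | B, D, F | G, B, D, E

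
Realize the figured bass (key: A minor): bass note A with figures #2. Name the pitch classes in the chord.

The written figures #2 are shorthand for 6/4/2: the 6/4 are implied.
A second above A in this key is B, raised to B# by the sharp.
A fourth above A in this key is D.
A sixth above A in this key is F.

A, B#, D, F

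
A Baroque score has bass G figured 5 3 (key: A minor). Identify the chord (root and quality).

G major

The figures 5 3 indicate a triad in root position.
In root position the bass is the root, so the root is G.
The chord tones are G, B, D, giving G major.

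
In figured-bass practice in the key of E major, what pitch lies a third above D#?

F#

Counting 2 letter steps above D# lands on F; in E major, that letter is F#.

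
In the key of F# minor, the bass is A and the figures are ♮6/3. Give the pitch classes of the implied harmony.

A third above A in this key is C#.
A sixth above A in this key is F#, made natural (F) by the ♮ figure.
Together with the bass A, this spells F augmented in first inversion.

A, C#, F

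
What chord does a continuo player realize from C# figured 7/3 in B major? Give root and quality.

The figures 7/3 indicate a seventh chord in root position.
In root position the bass is the root, so the root is C#.
The chord tones are C#, E, G#, B, giving C# minor seventh.

C# minor seventh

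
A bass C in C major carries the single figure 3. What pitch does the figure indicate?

E

Counting 2 letter steps above C lands on E; in C major, that letter is E.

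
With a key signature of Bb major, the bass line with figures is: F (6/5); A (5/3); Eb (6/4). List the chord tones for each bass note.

F (6/5/3): F, A, C, D.
A (5/3): A, C, Eb.
Eb (6/4): Eb, A, C.

F, A, C, D | A, C, Eb | Eb, A, C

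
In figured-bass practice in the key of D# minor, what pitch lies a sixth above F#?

D#

Counting 5 letter steps above F# lands on D; in D# minor, that letter is D#.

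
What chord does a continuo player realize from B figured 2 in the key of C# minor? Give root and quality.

C# minor seventh

The figures 2 indicate a seventh chord in third inversion.
In third inversion the root lies a second above the bass: a second above B in C# minor is C#.
The chord tones are B, C#, E, G#, giving C# minor seventh.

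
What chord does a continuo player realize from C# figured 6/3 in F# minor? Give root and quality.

A major

The figures 6/3 indicate a triad in first inversion.
In first inversion the root lies a sixth above the bass: a sixth above C# in F# minor is A.
The chord tones are C#, E, A, giving A major.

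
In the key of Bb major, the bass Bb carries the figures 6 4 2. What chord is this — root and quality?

C minor seventh

The figures 6 4 2 indicate a seventh chord in third inversion.
In third inversion the root lies a second above the bass: a second above Bb in Bb major is C.
The chord tones are Bb, C, Eb, G, giving C minor seventh.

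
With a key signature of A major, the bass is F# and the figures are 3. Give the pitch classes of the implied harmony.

The written figures 3 are shorthand for 5/3: the 5 is implied.
A third above F# in this key is A.
A fifth above F# in this key is C#.
Together with the bass F#, this spells F# minor in root position.

F#, A, C#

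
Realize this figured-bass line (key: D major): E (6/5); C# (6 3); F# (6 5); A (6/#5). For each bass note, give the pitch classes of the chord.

E (6/5/3): E, G, B, C#.
C# (6/3): C#, E, A.
F# (6/5/3): F#, A, C#, D.
A (6/#5/3): A, C#, E#, F#.

E, G, B, C# | C#, E, A | F#, A, C#, D | A, C#, E#, F#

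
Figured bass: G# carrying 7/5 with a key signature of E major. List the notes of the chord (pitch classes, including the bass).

The written figures 7/5 are shorthand for 7/5/3: the 3 is implied.
A third above G# in this key is B.
A fifth above G# in this key is D#.
A seventh above G# in this key is F#.
Together with the bass G#, this spells G# minor seventh in root position.

G#, B, D#, F#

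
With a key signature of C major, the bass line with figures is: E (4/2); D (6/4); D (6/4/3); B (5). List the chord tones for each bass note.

E, F, A, C | D, G, B | D, F, G, B | B, D, F

E (6/4/2): E, F, A, C.
D (6/4): D, G, B.
D (6/4/3): D, F, G, B.
B (5/3): B, D, F.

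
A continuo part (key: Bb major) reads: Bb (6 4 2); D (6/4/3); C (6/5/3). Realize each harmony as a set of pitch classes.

Bb, C, Eb, G | D, F, G, Bb | C, Eb, G, A

Bb (6/4/2): Bb, C, Eb, G.
D (6/4/3): D, F, G, Bb.
C (6/5/3): C, Eb, G, A.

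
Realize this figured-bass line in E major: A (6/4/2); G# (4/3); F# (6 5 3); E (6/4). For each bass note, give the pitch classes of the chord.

A, B, D#, F# | G#, B, C#, E | F#, A, C#, D# | E, A, C#

A (6/4/2): A, B, D#, F#.
G# (6/4/3): G#, B, C#, E.
F# (6/5/3): F#, A, C#, D#.
E (6/4): E, A, C#.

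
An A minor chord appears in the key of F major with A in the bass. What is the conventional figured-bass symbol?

A is the root of A minor, so the chord is in root position.
A triad in root position is figured 5/3, conventionally abbreviated (no figures — root-position triad).

no figures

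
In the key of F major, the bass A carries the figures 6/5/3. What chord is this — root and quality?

The figures 6/5/3 indicate a seventh chord in first inversion.
In first inversion the root lies a sixth above the bass: a sixth above A in F major is F.
The chord tones are A, C, E, F, giving F major seventh.

F major seventh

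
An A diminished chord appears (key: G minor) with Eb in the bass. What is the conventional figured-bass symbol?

Eb is the fifth of A diminished, so the chord is in second inversion.
A triad in second inversion is figured 6/4, conventionally abbreviated 6/4.

6/4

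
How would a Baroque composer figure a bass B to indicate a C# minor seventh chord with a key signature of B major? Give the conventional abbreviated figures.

B is the seventh of C# minor seventh, so the chord is in third inversion.
A seventh chord in third inversion is figured 6/4/2, conventionally abbreviated 4/2.

4/2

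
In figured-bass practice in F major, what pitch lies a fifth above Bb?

Counting 4 letter steps above Bb lands on F; in F major, that letter is F.

F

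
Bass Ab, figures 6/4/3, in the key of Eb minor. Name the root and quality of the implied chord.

The figures 6/4/3 indicate a seventh chord in second inversion.
In second inversion the root lies a fourth above the bass: a fourth above Ab in Eb minor is Db.
The chord tones are Ab, Cb, Db, F, giving Db dominant seventh.

Db dominant seventh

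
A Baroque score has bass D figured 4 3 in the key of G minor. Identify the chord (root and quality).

G minor seventh

The figures 4 3 indicate a seventh chord in second inversion.
In second inversion the root lies a fourth above the bass: a fourth above D in G minor is G.
The chord tones are D, F, G, Bb, giving G minor seventh.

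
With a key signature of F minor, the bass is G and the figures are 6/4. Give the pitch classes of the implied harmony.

G, C, Eb

A fourth above G in this key is C.
A sixth above G in this key is Eb.
Together with the bass G, this spells C minor in second inversion.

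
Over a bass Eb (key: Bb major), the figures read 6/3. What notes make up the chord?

Eb, G, C

A third above Eb in this key is G.
A sixth above Eb in this key is C.
Together with the bass Eb, this spells C minor in first inversion.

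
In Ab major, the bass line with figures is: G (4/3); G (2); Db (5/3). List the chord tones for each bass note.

G, Bb, C, Eb | G, Ab, C, Eb | Db, F, Ab

G (6/4/3): G, Bb, C, Eb.
G (6/4/2): G, Ab, C, Eb.
Db (5/3): Db, F, Ab.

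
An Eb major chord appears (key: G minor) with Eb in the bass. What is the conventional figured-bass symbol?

no figures

Eb is the root of Eb major, so the chord is in root position.
A triad in root position is figured 5/3, conventionally abbreviated (no figures — root-position triad).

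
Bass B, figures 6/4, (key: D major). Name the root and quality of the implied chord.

E minor

The figures 6/4 indicate a triad in second inversion.
In second inversion the root lies a fourth above the bass: a fourth above B in D major is E.
The chord tones are B, E, G, giving E minor.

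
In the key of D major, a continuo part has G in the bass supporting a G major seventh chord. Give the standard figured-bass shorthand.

7

G is the root of G major seventh, so the chord is in root position.
A seventh chord in root position is figured 7/5/3, conventionally abbreviated 7.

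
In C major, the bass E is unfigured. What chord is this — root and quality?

E minor

An unfigured bass indicates a triad in root position.
In root position the bass is the root, so the root is E.
The chord tones are E, G, B, giving E minor.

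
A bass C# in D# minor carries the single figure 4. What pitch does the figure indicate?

F#

Counting 3 letter steps above C# lands on F; in D# minor, that letter is F#.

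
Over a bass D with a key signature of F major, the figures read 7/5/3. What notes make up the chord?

A third above D in this key is F.
A fifth above D in this key is A.
A seventh above D in this key is C.
Together with the bass D, this spells D minor seventh in root position.

D, F, A, C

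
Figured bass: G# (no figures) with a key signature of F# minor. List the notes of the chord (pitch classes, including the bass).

G#, B, D

An unfigured bass implies 5/3.
A third above G# in this key is B.
A fifth above G# in this key is D.
Together with the bass G#, this spells G# diminished in root position.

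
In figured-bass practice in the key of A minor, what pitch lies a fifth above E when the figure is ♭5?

Bb

Counting 4 letter steps above E lands on B; in A minor, that letter is B.
The b5 figure lowers it a semitone, giving Bb.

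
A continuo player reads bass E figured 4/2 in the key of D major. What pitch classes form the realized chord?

The written figures 4/2 are shorthand for 6/4/2: the 6 is implied.
A second above E in this key is F#.
A fourth above E in this key is A.
A sixth above E in this key is C#.
Together with the bass E, this spells F# minor seventh in third inversion.

E, F#, A, C#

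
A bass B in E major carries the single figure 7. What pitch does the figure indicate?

Counting 6 letter steps above B lands on A; in E major, that letter is A.

A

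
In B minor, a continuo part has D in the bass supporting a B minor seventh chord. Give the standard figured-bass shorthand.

6/5

D is the third of B minor seventh, so the chord is in first inversion.
A seventh chord in first inversion is figured 6/5/3, conventionally abbreviated 6/5.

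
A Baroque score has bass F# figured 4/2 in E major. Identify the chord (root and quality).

The figures 4/2 indicate a seventh chord in third inversion.
In third inversion the root lies a second above the bass: a second above F# in E major is G#.
The chord tones are F#, G#, B, D#, giving G# minor seventh.

G# minor seventh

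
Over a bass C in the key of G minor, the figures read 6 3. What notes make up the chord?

C, Eb, A

A third above C in this key is Eb.
A sixth above C in this key is A.
Together with the bass C, this spells A diminished in first inversion.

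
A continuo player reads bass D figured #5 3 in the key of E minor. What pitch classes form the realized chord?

D, F#, A#

A third above D in this key is F#.
A fifth above D in this key is A, raised to A# by the sharp.
Together with the bass D, this spells D augmented in root position.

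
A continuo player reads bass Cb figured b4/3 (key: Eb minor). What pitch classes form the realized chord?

The written figures b4/3 are shorthand for 6/4/3: the 6 is implied.
A third above Cb in this key is Eb.
A fourth above Cb in this key is F, lowered to Fb by the flat.
A sixth above Cb in this key is Ab.
Together with the bass Cb, this spells Fb major seventh in second inversion.

Cb, Eb, Fb, Ab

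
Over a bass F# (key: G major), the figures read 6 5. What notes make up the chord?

F#, A, C, D

The written figures 6 5 are shorthand for 6/5/3: the 3 is implied.
A third above F# in this key is A.
A fifth above F# in this key is C.
A sixth above F# in this key is D.
Together with the bass F#, this spells D dominant seventh in first inversion.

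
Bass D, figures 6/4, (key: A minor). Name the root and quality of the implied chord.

G major

The figures 6/4 indicate a triad in second inversion.
In second inversion the root lies a fourth above the bass: a fourth above D in A minor is G.
The chord tones are D, G, B, giving G major.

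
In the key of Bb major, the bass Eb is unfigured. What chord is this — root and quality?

Eb major

An unfigured bass indicates a triad in root position.
In root position the bass is the root, so the root is Eb.
The chord tones are Eb, G, Bb, giving Eb major.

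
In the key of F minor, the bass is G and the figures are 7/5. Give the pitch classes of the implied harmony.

G, Bb, Db, F

The written figures 7/5 are shorthand for 7/5/3: the 3 is implied.
A third above G in this key is Bb.
A fifth above G in this key is Db.
A seventh above G in this key is F.
Together with the bass G, this spells G half-diminished seventh in root position.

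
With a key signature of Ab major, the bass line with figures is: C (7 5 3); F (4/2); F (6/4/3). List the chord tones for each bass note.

C, Eb, G, Bb | F, G, Bb, Db | F, Ab, Bb, Db

C (7/5/3): C, Eb, G, Bb.
F (6/4/2): F, G, Bb, Db.
F (6/4/3): F, Ab, Bb, Db.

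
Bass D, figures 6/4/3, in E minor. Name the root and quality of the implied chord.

The figures 6/4/3 indicate a seventh chord in second inversion.
In second inversion the root lies a fourth above the bass: a fourth above D in E minor is G.
The chord tones are D, F#, G, B, giving G major seventh.

G major seventh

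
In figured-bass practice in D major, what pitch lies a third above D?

Counting 2 letter steps above D lands on F; in D major, that letter is F#.

F#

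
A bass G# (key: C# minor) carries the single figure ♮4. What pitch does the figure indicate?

Counting 3 letter steps above G# lands on C; in C# minor, that letter is C#.
The ♮4 figure makes it natural, giving C.

C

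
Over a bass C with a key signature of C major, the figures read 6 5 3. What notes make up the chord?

A third above C in this key is E.
A fifth above C in this key is G.
A sixth above C in this key is A.
Together with the bass C, this spells A minor seventh in first inversion.

C, E, G, A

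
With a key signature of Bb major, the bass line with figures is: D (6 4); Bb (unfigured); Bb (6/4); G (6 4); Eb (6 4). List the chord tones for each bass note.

D, G, Bb | Bb, D, F | Bb, Eb, G | G, C, Eb | Eb, A, C

D (6/4): D, G, Bb.
Bb (5/3): Bb, D, F.
Bb (6/4): Bb, Eb, G.
G (6/4): G, C, Eb.
Eb (6/4): Eb, A, C.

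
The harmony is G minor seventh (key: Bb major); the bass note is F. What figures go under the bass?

4/2

F is the seventh of G minor seventh, so the chord is in third inversion.
A seventh chord in third inversion is figured 6/4/2, conventionally abbreviated 4/2.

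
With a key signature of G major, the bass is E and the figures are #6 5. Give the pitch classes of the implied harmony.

E, G, B, C#

The written figures #6 5 are shorthand for 6/5/3: the 3 is implied.
A third above E in this key is G.
A fifth above E in this key is B.
A sixth above E in this key is C, raised to C# by the sharp.
Together with the bass E, this spells C# half-diminished seventh in first inversion.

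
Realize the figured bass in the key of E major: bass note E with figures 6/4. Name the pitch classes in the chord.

E, A, C#

A fourth above E in this key is A.
A sixth above E in this key is C#.
Together with the bass E, this spells A major in second inversion.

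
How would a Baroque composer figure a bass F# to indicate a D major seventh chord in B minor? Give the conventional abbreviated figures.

F# is the third of D major seventh, so the chord is in first inversion.
A seventh chord in first inversion is figured 6/5/3, conventionally abbreviated 6/5.

6/5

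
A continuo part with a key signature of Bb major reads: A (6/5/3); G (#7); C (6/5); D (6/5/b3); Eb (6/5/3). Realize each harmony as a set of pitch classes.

A (6/5/3): A, C, Eb, F.
G (#7/5/3): G, Bb, D, F#.
C (6/5/3): C, Eb, G, A.
D (6/5/b3): D, Fb, A, Bb.
Eb (6/5/3): Eb, G, Bb, C.

A, C, Eb, F | G, Bb, D, F# | C, Eb, G, A | D, Fb, A, Bb | Eb, G, Bb, C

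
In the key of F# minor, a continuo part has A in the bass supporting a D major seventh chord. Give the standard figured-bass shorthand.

A is the fifth of D major seventh, so the chord is in second inversion.
A seventh chord in second inversion is figured 6/4/3, conventionally abbreviated 4/3.

4/3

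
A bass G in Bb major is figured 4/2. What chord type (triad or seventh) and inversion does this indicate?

seventh chord, third inversion

4/2 is shorthand for 6/4/2.
Intervals of 6/4/2 above the bass form a seventh chord; the bass is the seventh, so this is third inversion.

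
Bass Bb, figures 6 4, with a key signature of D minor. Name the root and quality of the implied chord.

E diminished

The figures 6 4 indicate a triad in second inversion.
In second inversion the root lies a fourth above the bass: a fourth above Bb in D minor is E.
The chord tones are Bb, E, G, giving E diminished.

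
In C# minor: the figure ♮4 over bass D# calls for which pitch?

G

Counting 3 letter steps above D# lands on G; in C# minor, that letter is G#.
The ♮4 figure makes it natural, giving G.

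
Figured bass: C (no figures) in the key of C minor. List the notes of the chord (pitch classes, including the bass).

C, Eb, G

An unfigured bass implies 5/3.
A third above C in this key is Eb.
A fifth above C in this key is G.
Together with the bass C, this spells C minor in root position.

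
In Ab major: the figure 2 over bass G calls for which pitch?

Ab

Counting 1 letter step above G lands on A; in Ab major, that letter is Ab.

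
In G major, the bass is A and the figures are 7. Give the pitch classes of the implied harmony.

A, C, E, G

The written figures 7 are shorthand for 7/5/3: the 5/3 are implied.
A third above A in this key is C.
A fifth above A in this key is E.
A seventh above A in this key is G.
Together with the bass A, this spells A minor seventh in root position.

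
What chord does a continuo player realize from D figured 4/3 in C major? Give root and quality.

The figures 4/3 indicate a seventh chord in second inversion.
In second inversion the root lies a fourth above the bass: a fourth above D in C major is G.
The chord tones are D, F, G, B, giving G dominant seventh.

G dominant seventh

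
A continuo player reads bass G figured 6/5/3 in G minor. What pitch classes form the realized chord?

G, Bb, D, Eb

A third above G in this key is Bb.
A fifth above G in this key is D.
A sixth above G in this key is Eb.
Together with the bass G, this spells Eb major seventh in first inversion.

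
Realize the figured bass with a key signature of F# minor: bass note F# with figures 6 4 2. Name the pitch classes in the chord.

A second above F# in this key is G#.
A fourth above F# in this key is B.
A sixth above F# in this key is D.
Together with the bass F#, this spells G# half-diminished seventh in third inversion.

F#, G#, B, D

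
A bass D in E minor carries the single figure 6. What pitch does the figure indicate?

Counting 5 letter steps above D lands on B; in E minor, that letter is B.

B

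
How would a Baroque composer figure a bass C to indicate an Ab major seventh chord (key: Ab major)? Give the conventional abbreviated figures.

C is the third of Ab major seventh, so the chord is in first inversion.
A seventh chord in first inversion is figured 6/5/3, conventionally abbreviated 6/5.

6/5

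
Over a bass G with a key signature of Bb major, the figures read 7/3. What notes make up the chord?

G, Bb, D, F

The written figures 7/3 are shorthand for 7/5/3: the 5 is implied.
A third above G in this key is Bb.
A fifth above G in this key is D.
A seventh above G in this key is F.
Together with the bass G, this spells G minor seventh in root position.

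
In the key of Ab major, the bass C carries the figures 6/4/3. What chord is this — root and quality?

F minor seventh

The figures 6/4/3 indicate a seventh chord in second inversion.
In second inversion the root lies a fourth above the bass: a fourth above C in Ab major is F.
The chord tones are C, Eb, F, Ab, giving F minor seventh.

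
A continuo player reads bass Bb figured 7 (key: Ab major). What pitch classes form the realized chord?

The written figures 7 are shorthand for 7/5/3: the 5/3 are implied.
A third above Bb in this key is Db.
A fifth above Bb in this key is F.
A seventh above Bb in this key is Ab.
Together with the bass Bb, this spells Bb minor seventh in root position.

Bb, Db, F, Ab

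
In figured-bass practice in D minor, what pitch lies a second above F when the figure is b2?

Counting 1 letter step above F lands on G; in D minor, that letter is G.
The b2 figure lowers it a semitone, giving Gb.

Gb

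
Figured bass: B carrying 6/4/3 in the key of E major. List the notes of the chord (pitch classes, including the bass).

B, D#, E, G#

A third above B in this key is D#.
A fourth above B in this key is E.
A sixth above B in this key is G#.
Together with the bass B, this spells E major seventh in second inversion.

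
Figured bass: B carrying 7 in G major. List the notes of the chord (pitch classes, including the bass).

B, D, F#, A

The written figures 7 are shorthand for 7/5/3: the 5/3 are implied.
A third above B in this key is D.
A fifth above B in this key is F#.
A seventh above B in this key is A.
Together with the bass B, this spells B minor seventh in root position.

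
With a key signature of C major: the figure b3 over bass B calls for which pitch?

Db

Counting 2 letter steps above B lands on D; in C major, that letter is D.
The b3 figure lowers it a semitone, giving Db.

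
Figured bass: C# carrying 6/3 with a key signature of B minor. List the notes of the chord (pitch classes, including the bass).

C#, E, A

A third above C# in this key is E.
A sixth above C# in this key is A.
Together with the bass C#, this spells A major in first inversion.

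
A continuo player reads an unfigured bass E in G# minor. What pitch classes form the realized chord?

E, G#, B

An unfigured bass implies 5/3.
A third above E in this key is G#.
A fifth above E in this key is B.
Together with the bass E, this spells E major in root position.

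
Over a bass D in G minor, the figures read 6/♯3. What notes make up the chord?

A third above D in this key is F, raised to F# by the sharp.
A sixth above D in this key is Bb.
Together with the bass D, this spells Bb augmented in first inversion.

D, F#, Bb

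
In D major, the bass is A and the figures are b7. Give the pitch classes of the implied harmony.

The written figures b7 are shorthand for 7/5/3: the 5/3 are implied.
A third above A in this key is C#.
A fifth above A in this key is E.
A seventh above A in this key is G, lowered to Gb by the flat.

A, C#, E, Gb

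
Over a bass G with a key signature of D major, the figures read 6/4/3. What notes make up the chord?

A third above G in this key is B.
A fourth above G in this key is C#.
A sixth above G in this key is E.
Together with the bass G, this spells C# half-diminished seventh in second inversion.

G, B, C#, E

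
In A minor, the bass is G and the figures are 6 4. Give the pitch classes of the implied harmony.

A fourth above G in this key is C.
A sixth above G in this key is E.
Together with the bass G, this spells C major in second inversion.

G, C, E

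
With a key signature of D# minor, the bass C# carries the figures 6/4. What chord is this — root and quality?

The figures 6/4 indicate a triad in second inversion.
In second inversion the root lies a fourth above the bass: a fourth above C# in D# minor is F#.
The chord tones are C#, F#, A#, giving F# major.

F# major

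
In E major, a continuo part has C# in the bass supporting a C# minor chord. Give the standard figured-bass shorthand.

C# is the root of C# minor, so the chord is in root position.
A triad in root position is figured 5/3, conventionally abbreviated (no figures — root-position triad).

no figures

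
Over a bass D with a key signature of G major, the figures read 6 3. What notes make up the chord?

A third above D in this key is F#.
A sixth above D in this key is B.
Together with the bass D, this spells B minor in first inversion.

D, F#, B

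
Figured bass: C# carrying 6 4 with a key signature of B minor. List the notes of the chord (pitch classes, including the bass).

C#, F#, A

A fourth above C# in this key is F#.
A sixth above C# in this key is A.
Together with the bass C#, this spells F# minor in second inversion.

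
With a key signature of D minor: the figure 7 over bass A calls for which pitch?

G

Counting 6 letter steps above A lands on G; in D minor, that letter is G.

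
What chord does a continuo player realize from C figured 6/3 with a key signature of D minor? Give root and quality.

The figures 6/3 indicate a triad in first inversion.
In first inversion the root lies a sixth above the bass: a sixth above C in D minor is A.
The chord tones are C, E, A, giving A minor.

A minor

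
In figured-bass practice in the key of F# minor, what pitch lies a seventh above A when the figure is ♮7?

G

Counting 6 letter steps above A lands on G; in F# minor, that letter is G#.
The ♮7 figure makes it natural, giving G.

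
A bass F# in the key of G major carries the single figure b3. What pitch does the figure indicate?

Ab

Counting 2 letter steps above F# lands on A; in G major, that letter is A.
The b3 figure lowers it a semitone, giving Ab.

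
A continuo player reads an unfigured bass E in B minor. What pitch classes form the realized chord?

An unfigured bass implies 5/3.
A third above E in this key is G.
A fifth above E in this key is B.
Together with the bass E, this spells E minor in root position.

E, G, B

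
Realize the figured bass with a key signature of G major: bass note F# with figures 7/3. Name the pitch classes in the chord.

The written figures 7/3 are shorthand for 7/5/3: the 5 is implied.
A third above F# in this key is A.
A fifth above F# in this key is C.
A seventh above F# in this key is E.
Together with the bass F#, this spells F# half-diminished seventh in root position.

F#, A, C, E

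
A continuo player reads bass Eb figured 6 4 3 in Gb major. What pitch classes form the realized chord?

A third above Eb in this key is Gb.
A fourth above Eb in this key is Ab.
A sixth above Eb in this key is Cb.
Together with the bass Eb, this spells Ab minor seventh in second inversion.

Eb, Gb, Ab, Cb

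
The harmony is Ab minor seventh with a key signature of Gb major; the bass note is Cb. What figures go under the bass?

6/5

Cb is the third of Ab minor seventh, so the chord is in first inversion.
A seventh chord in first inversion is figured 6/5/3, conventionally abbreviated 6/5.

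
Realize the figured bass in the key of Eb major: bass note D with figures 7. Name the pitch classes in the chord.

D, F, Ab, C

The written figures 7 are shorthand for 7/5/3: the 5/3 are implied.
A third above D in this key is F.
A fifth above D in this key is Ab.
A seventh above D in this key is C.
Together with the bass D, this spells D half-diminished seventh in root position.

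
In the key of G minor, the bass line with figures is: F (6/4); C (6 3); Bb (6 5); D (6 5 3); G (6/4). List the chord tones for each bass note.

F (6/4): F, Bb, D.
C (6/3): C, Eb, A.
Bb (6/5/3): Bb, D, F, G.
D (6/5/3): D, F, A, Bb.
G (6/4): G, C, Eb.

F, Bb, D | C, Eb, A | Bb, D, F, G | D, F, A, Bb | G, C, Eb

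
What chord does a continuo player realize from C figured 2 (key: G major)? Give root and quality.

D dominant seventh

The figures 2 indicate a seventh chord in third inversion.
In third inversion the root lies a second above the bass: a second above C in G major is D.
The chord tones are C, D, F#, A, giving D dominant seventh.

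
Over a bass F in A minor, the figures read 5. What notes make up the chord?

F, A, C

The written figures 5 are shorthand for 5/3: the 3 is implied.
A third above F in this key is A.
A fifth above F in this key is C.
Together with the bass F, this spells F major in root position.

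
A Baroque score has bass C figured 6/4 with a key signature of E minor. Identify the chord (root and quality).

F# diminished

The figures 6/4 indicate a triad in second inversion.
In second inversion the root lies a fourth above the bass: a fourth above C in E minor is F#.
The chord tones are C, F#, A, giving F# diminished.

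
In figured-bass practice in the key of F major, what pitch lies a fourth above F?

Bb

Counting 3 letter steps above F lands on B; in F major, that letter is Bb.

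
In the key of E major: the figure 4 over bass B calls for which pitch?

Counting 3 letter steps above B lands on E; in E major, that letter is E.

E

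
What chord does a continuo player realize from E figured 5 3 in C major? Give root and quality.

The figures 5 3 indicate a triad in root position.
In root position the bass is the root, so the root is E.
The chord tones are E, G, B, giving E minor.

E minor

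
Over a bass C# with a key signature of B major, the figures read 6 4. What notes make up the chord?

C#, F#, A#

A fourth above C# in this key is F#.
A sixth above C# in this key is A#.
Together with the bass C#, this spells F# major in second inversion.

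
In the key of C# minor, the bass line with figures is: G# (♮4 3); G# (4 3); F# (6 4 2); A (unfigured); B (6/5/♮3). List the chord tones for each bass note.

G#, B, C, E | G#, B, C#, E | F#, G#, B, D# | A, C#, E | B, D, F#, G#

G# (6/♮4/3): G#, B, C, E.
G# (6/4/3): G#, B, C#, E.
F# (6/4/2): F#, G#, B, D#.
A (5/3): A, C#, E.
B (6/5/♮3): B, D, F#, G#.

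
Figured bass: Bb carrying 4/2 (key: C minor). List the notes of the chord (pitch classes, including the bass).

Bb, C, Eb, G

The written figures 4/2 are shorthand for 6/4/2: the 6 is implied.
A second above Bb in this key is C.
A fourth above Bb in this key is Eb.
A sixth above Bb in this key is G.
Together with the bass Bb, this spells C minor seventh in third inversion.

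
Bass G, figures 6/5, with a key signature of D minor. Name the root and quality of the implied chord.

E half-diminished seventh

The figures 6/5 indicate a seventh chord in first inversion.
In first inversion the root lies a sixth above the bass: a sixth above G in D minor is E.
The chord tones are G, Bb, D, E, giving E half-diminished seventh.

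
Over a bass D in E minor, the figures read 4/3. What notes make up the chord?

D, F#, G, B

The written figures 4/3 are shorthand for 6/4/3: the 6 is implied.
A third above D in this key is F#.
A fourth above D in this key is G.
A sixth above D in this key is B.
Together with the bass D, this spells G major seventh in second inversion.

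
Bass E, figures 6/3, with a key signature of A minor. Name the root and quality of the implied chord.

C major

The figures 6/3 indicate a triad in first inversion.
In first inversion the root lies a sixth above the bass: a sixth above E in A minor is C.
The chord tones are E, G, C, giving C major.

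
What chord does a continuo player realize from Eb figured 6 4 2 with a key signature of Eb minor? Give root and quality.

F half-diminished seventh

The figures 6 4 2 indicate a seventh chord in third inversion.
In third inversion the root lies a second above the bass: a second above Eb in Eb minor is F.
The chord tones are Eb, F, Ab, Cb, giving F half-diminished seventh.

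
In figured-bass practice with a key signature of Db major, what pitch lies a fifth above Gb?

Counting 4 letter steps above Gb lands on D; in Db major, that letter is Db.

Db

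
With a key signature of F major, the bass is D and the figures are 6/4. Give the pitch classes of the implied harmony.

A fourth above D in this key is G.
A sixth above D in this key is Bb.
Together with the bass D, this spells G minor in second inversion.

D, G, Bb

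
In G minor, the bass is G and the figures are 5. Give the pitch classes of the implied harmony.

G, Bb, D

The written figures 5 are shorthand for 5/3: the 3 is implied.
A third above G in this key is Bb.
A fifth above G in this key is D.
Together with the bass G, this spells G minor in root position.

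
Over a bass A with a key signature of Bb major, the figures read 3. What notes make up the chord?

The written figures 3 are shorthand for 5/3: the 5 is implied.
A third above A in this key is C.
A fifth above A in this key is Eb.
Together with the bass A, this spells A diminished in root position.

A, C, Eb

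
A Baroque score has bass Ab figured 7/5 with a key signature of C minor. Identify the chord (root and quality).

Ab major seventh

The figures 7/5 indicate a seventh chord in root position.
In root position the bass is the root, so the root is Ab.
The chord tones are Ab, C, Eb, G, giving Ab major seventh.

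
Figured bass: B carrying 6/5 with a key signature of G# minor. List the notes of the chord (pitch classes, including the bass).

The written figures 6/5 are shorthand for 6/5/3: the 3 is implied.
A third above B in this key is D#.
A fifth above B in this key is F#.
A sixth above B in this key is G#.
Together with the bass B, this spells G# minor seventh in first inversion.

B, D#, F#, G#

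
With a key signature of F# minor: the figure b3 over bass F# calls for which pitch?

Counting 2 letter steps above F# lands on A; in F# minor, that letter is A.
The b3 figure lowers it a semitone, giving Ab.

Ab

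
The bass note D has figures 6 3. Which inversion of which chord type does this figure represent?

triad, first inversion

Intervals of 6/3 above the bass form a triad; the bass is the third, so this is first inversion.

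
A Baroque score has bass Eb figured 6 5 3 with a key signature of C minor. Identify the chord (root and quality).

C minor seventh

The figures 6 5 3 indicate a seventh chord in first inversion.
In first inversion the root lies a sixth above the bass: a sixth above Eb in C minor is C.
The chord tones are Eb, G, Bb, C, giving C minor seventh.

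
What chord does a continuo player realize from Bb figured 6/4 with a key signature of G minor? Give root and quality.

Eb major

The figures 6/4 indicate a triad in second inversion.
In second inversion the root lies a fourth above the bass: a fourth above Bb in G minor is Eb.
The chord tones are Bb, Eb, G, giving Eb major.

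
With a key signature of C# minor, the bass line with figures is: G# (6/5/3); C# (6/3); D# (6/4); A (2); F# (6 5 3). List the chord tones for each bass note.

G#, B, D#, E | C#, E, A | D#, G#, B | A, B, D#, F# | F#, A, C#, D#

G# (6/5/3): G#, B, D#, E.
C# (6/3): C#, E, A.
D# (6/4): D#, G#, B.
A (6/4/2): A, B, D#, F#.
F# (6/5/3): F#, A, C#, D#.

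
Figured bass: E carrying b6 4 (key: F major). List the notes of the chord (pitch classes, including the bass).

A fourth above E in this key is A.
A sixth above E in this key is C, lowered to Cb by the flat.

E, A, Cb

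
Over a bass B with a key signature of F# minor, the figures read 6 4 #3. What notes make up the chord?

B, D#, E, G#

A third above B in this key is D, raised to D# by the sharp.
A fourth above B in this key is E.
A sixth above B in this key is G#.
Together with the bass B, this spells E major seventh in second inversion.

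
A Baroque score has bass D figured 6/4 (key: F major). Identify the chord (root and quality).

G minor

The figures 6/4 indicate a triad in second inversion.
In second inversion the root lies a fourth above the bass: a fourth above D in F major is G.
The chord tones are D, G, Bb, giving G minor.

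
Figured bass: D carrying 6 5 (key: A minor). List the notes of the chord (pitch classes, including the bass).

The written figures 6 5 are shorthand for 6/5/3: the 3 is implied.
A third above D in this key is F.
A fifth above D in this key is A.
A sixth above D in this key is B.
Together with the bass D, this spells B half-diminished seventh in first inversion.

D, F, A, B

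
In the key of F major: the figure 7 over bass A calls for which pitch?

Counting 6 letter steps above A lands on G; in F major, that letter is G.

G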